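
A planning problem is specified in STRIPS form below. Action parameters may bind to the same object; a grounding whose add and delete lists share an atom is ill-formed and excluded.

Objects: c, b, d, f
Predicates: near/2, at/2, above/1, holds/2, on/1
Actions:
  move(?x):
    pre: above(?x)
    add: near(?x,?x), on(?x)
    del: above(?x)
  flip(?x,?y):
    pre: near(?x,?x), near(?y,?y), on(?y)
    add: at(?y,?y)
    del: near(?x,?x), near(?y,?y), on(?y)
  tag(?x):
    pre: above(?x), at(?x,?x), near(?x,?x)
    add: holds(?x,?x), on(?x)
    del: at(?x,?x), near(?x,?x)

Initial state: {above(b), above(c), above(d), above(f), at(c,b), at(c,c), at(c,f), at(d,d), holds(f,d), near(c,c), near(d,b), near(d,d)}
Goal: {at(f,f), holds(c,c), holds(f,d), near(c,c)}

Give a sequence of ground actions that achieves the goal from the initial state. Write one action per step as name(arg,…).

move(f); flip(d,f); tag(c); move(c)

1. move(f)  →  {above(b), above(c), above(d), at(c,b), at(c,c), at(c,f), at(d,d), holds(f,d), near(c,c), near(d,b), near(d,d), near(f,f), on(f)}
2. flip(d,f)  →  {above(b), above(c), above(d), at(c,b), at(c,c), at(c,f), at(d,d), at(f,f), holds(f,d), near(c,c), near(d,b)}
3. tag(c)  →  {above(b), above(c), above(d), at(c,b), at(c,f), at(d,d), at(f,f), holds(c,c), holds(f,d), near(d,b), on(c)}
4. move(c)  →  {above(b), above(d), at(c,b), at(c,f), at(d,d), at(f,f), holds(c,c), holds(f,d), near(c,c), near(d,b), on(c)}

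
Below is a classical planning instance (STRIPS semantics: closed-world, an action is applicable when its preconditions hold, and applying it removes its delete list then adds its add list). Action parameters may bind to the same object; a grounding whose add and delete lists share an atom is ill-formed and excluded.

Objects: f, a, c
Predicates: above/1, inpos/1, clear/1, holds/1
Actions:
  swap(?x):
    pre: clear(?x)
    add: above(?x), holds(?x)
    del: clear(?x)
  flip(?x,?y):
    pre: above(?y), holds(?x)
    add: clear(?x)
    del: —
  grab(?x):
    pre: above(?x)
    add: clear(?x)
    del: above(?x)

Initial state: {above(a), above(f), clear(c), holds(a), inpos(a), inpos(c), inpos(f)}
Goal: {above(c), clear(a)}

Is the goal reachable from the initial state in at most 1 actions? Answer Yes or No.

No

1. swap(c)  →  {above(a), above(c), above(f), holds(a), holds(c), inpos(a), inpos(c), inpos(f)}
2. flip(a,f)  →  {above(a), above(c), above(f), clear(a), holds(a), holds(c), inpos(a), inpos(c), inpos(f)}
optimal plan length = 2; 2 > 1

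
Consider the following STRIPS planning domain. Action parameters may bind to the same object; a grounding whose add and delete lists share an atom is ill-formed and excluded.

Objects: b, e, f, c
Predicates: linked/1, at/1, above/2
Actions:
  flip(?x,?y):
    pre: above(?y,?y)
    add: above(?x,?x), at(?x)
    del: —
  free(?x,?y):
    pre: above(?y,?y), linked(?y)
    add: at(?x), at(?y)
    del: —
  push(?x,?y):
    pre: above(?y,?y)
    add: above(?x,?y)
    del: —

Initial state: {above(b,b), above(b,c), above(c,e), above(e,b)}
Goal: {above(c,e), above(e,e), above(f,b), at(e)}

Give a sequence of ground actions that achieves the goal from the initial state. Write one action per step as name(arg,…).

flip(e,b); push(f,b)

1. flip(e,b)  →  {above(b,b), above(b,c), above(c,e), above(e,b), above(e,e), at(e)}
2. push(f,b)  →  {above(b,b), above(b,c), above(c,e), above(e,b), above(e,e), above(f,b), at(e)}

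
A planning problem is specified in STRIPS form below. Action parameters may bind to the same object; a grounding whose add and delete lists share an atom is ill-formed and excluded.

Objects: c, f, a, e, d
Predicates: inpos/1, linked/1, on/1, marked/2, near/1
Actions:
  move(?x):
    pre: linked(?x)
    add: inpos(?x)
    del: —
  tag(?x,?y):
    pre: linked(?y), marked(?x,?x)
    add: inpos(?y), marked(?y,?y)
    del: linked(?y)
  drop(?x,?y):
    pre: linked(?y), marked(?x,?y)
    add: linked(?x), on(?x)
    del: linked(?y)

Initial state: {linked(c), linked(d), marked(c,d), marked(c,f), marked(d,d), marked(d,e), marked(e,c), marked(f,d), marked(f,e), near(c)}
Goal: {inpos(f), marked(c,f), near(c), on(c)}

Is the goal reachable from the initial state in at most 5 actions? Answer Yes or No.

1. drop(f,d)  →  {linked(c), linked(f), marked(c,d), marked(c,f), marked(d,d), marked(d,e), marked(e,c), marked(f,d), marked(f,e), near(c), on(f)}
2. move(f)  →  {inpos(f), linked(c), linked(f), marked(c,d), marked(c,f), marked(d,d), marked(d,e), marked(e,c), marked(f,d), marked(f,e), near(c), on(f)}
3. drop(c,f)  →  {inpos(f), linked(c), marked(c,d), marked(c,f), marked(d,d), marked(d,e), marked(e,c), marked(f,d), marked(f,e), near(c), on(c), on(f)}
optimal plan length = 3; 3 ≤ 5

Yes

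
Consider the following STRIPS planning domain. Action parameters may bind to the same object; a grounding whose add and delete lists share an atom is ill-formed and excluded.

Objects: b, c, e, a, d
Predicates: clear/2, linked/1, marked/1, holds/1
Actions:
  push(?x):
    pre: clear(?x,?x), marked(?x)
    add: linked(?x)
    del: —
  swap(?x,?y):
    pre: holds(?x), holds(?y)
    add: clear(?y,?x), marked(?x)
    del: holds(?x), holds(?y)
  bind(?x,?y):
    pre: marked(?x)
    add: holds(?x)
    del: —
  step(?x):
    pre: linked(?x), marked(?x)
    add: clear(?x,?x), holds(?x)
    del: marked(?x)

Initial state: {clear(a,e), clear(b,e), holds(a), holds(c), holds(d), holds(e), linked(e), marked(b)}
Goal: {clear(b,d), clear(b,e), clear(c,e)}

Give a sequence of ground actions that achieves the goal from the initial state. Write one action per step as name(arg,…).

swap(e,c); bind(b,b); swap(d,b)

1. swap(e,c)  →  {clear(a,e), clear(b,e), clear(c,e), holds(a), holds(d), linked(e), marked(b), marked(e)}
2. bind(b,b)  →  {clear(a,e), clear(b,e), clear(c,e), holds(a), holds(b), holds(d), linked(e), marked(b), marked(e)}
3. swap(d,b)  →  {clear(a,e), clear(b,d), clear(b,e), clear(c,e), holds(a), linked(e), marked(b), marked(d), marked(e)}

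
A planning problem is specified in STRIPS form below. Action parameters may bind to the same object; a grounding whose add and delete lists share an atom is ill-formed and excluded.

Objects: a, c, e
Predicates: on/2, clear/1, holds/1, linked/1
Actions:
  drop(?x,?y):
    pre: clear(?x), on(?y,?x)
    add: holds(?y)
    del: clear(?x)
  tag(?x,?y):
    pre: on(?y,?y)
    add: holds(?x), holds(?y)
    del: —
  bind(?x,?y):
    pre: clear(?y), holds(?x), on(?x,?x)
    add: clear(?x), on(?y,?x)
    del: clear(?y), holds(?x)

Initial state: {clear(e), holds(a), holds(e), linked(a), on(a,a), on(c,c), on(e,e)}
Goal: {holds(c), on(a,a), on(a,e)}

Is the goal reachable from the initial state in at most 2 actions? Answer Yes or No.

No

1. tag(a,c)  →  {clear(e), holds(a), holds(c), holds(e), linked(a), on(a,a), on(c,c), on(e,e)}
2. bind(a,e)  →  {clear(a), holds(c), holds(e), linked(a), on(a,a), on(c,c), on(e,a), on(e,e)}
3. bind(e,a)  →  {clear(e), holds(c), linked(a), on(a,a), on(a,e), on(c,c), on(e,a), on(e,e)}
optimal plan length = 3; 3 > 2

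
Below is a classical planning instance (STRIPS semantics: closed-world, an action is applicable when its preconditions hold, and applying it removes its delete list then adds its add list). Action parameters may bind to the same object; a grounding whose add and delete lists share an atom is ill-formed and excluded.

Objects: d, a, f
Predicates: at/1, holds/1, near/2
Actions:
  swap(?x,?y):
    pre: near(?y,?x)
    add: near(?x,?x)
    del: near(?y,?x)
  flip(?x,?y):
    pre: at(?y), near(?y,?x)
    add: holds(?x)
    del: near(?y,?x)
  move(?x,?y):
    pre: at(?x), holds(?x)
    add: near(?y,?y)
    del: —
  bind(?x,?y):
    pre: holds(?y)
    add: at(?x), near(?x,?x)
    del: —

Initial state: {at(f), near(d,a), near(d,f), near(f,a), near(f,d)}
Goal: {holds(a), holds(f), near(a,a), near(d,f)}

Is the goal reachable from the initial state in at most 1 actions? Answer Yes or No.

1. swap(a,d)  →  {at(f), near(a,a), near(d,f), near(f,a), near(f,d)}
2. flip(a,f)  →  {at(f), holds(a), near(a,a), near(d,f), near(f,d)}
3. bind(f,a)  →  {at(f), holds(a), near(a,a), near(d,f), near(f,d), near(f,f)}
4. flip(f,f)  →  {at(f), holds(a), holds(f), near(a,a), near(d,f), near(f,d)}
optimal plan length = 4; 4 > 1

No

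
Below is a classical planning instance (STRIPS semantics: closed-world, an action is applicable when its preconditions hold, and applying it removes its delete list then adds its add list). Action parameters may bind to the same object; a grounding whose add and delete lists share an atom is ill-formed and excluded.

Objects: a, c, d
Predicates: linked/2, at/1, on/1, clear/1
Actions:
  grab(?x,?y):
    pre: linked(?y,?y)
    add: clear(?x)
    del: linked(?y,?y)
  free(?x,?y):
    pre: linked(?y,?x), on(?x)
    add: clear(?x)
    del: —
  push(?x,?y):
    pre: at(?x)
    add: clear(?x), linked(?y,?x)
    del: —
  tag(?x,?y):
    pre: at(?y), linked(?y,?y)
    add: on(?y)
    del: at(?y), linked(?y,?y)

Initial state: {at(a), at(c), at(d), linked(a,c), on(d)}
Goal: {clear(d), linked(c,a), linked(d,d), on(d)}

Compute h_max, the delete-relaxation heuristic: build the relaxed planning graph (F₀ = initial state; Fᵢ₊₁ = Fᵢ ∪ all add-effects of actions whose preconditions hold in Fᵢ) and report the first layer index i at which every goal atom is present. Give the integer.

1

F0 = init (5 atoms)
F1 = F0 ∪ {clear(a), clear(c), clear(d), linked(a,a), linked(a,d), linked(c,a), linked(c,c), linked(c,d), linked(d,a), linked(d,c), linked(d,d)}  (16 atoms)
goal ⊆ F1  ⇒  h_max = 1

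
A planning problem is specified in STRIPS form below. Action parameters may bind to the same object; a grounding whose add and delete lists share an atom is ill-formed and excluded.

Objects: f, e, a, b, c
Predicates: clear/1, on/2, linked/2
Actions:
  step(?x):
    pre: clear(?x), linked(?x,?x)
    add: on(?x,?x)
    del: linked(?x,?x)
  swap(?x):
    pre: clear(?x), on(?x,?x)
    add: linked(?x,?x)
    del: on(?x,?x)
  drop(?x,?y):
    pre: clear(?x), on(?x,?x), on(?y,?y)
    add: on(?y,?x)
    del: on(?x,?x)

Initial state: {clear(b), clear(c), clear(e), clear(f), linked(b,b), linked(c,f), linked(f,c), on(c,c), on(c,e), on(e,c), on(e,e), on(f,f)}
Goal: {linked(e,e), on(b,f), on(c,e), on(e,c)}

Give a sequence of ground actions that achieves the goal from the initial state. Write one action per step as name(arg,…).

1. step(b)  →  {clear(b), clear(c), clear(e), clear(f), linked(c,f), linked(f,c), on(b,b), on(c,c), on(c,e), on(e,c), on(e,e), on(f,f)}
2. swap(e)  →  {clear(b), clear(c), clear(e), clear(f), linked(c,f), linked(e,e), linked(f,c), on(b,b), on(c,c), on(c,e), on(e,c), on(f,f)}
3. drop(f,b)  →  {clear(b), clear(c), clear(e), clear(f), linked(c,f), linked(e,e), linked(f,c), on(b,b), on(b,f), on(c,c), on(c,e), on(e,c)}

step(b); swap(e); drop(f,b)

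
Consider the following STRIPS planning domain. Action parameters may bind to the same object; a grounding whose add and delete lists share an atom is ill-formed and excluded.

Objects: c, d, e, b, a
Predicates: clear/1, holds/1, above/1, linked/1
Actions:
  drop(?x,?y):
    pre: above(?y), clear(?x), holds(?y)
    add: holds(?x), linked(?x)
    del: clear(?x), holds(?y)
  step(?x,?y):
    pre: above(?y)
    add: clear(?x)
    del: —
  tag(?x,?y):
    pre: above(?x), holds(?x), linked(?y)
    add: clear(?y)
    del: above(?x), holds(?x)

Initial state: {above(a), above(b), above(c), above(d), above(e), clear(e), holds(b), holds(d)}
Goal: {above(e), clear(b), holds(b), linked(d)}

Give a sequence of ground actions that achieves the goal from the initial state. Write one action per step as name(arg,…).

1. drop(e,d)  →  {above(a), above(b), above(c), above(d), above(e), holds(b), holds(e), linked(e)}
2. step(d,c)  →  {above(a), above(b), above(c), above(d), above(e), clear(d), holds(b), holds(e), linked(e)}
3. drop(d,e)  →  {above(a), above(b), above(c), above(d), above(e), holds(b), holds(d), linked(d), linked(e)}
4. step(b,c)  →  {above(a), above(b), above(c), above(d), above(e), clear(b), holds(b), holds(d), linked(d), linked(e)}

drop(e,d); step(d,c); drop(d,e); step(b,c)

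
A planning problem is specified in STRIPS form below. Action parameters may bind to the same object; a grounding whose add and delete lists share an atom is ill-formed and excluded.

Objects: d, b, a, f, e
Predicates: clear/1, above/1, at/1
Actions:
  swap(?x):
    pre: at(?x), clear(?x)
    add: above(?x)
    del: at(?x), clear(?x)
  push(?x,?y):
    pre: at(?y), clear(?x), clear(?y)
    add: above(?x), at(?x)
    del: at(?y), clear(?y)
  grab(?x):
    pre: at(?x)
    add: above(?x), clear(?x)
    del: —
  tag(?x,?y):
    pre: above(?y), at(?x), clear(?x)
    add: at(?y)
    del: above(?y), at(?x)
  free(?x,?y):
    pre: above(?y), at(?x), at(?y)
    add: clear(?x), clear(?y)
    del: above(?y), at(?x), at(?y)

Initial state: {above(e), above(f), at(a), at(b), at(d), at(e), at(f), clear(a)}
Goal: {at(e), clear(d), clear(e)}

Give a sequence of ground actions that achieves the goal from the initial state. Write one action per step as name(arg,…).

grab(d); grab(e)

1. grab(d)  →  {above(d), above(e), above(f), at(a), at(b), at(d), at(e), at(f), clear(a), clear(d)}
2. grab(e)  →  {above(d), above(e), above(f), at(a), at(b), at(d), at(e), at(f), clear(a), clear(d), clear(e)}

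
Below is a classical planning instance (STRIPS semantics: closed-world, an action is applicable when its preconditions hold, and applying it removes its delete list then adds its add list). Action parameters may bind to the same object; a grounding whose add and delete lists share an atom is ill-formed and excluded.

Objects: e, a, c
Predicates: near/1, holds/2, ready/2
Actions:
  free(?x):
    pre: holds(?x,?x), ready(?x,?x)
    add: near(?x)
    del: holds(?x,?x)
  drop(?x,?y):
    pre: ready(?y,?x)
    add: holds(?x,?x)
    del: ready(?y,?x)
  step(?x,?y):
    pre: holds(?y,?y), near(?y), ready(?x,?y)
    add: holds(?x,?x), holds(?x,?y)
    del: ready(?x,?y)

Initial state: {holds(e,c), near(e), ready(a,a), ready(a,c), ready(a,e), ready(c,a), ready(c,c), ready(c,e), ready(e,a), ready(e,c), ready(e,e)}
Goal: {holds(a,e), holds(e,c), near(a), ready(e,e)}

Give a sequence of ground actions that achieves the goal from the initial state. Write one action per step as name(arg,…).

1. drop(e,c)  →  {holds(e,c), holds(e,e), near(e), ready(a,a), ready(a,c), ready(a,e), ready(c,a), ready(c,c), ready(e,a), ready(e,c), ready(e,e)}
2. step(a,e)  →  {holds(a,a), holds(a,e), holds(e,c), holds(e,e), near(e), ready(a,a), ready(a,c), ready(c,a), ready(c,c), ready(e,a), ready(e,c), ready(e,e)}
3. free(a)  →  {holds(a,e), holds(e,c), holds(e,e), near(a), near(e), ready(a,a), ready(a,c), ready(c,a), ready(c,c), ready(e,a), ready(e,c), ready(e,e)}

drop(e,c); step(a,e); free(a)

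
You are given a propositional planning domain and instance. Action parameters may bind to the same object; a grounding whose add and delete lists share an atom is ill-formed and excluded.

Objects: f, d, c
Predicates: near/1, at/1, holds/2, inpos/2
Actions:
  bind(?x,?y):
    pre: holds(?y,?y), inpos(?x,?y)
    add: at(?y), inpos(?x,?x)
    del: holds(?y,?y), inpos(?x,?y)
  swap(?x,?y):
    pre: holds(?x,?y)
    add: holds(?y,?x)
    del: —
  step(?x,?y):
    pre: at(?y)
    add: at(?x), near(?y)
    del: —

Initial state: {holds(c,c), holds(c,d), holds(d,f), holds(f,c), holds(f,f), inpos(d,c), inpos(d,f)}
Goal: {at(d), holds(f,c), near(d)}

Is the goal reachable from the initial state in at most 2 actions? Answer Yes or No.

No

1. bind(d,f)  →  {at(f), holds(c,c), holds(c,d), holds(d,f), holds(f,c), inpos(d,c), inpos(d,d)}
2. step(d,f)  →  {at(d), at(f), holds(c,c), holds(c,d), holds(d,f), holds(f,c), inpos(d,c), inpos(d,d), near(f)}
3. step(f,d)  →  {at(d), at(f), holds(c,c), holds(c,d), holds(d,f), holds(f,c), inpos(d,c), inpos(d,d), near(d), near(f)}
optimal plan length = 3; 3 > 2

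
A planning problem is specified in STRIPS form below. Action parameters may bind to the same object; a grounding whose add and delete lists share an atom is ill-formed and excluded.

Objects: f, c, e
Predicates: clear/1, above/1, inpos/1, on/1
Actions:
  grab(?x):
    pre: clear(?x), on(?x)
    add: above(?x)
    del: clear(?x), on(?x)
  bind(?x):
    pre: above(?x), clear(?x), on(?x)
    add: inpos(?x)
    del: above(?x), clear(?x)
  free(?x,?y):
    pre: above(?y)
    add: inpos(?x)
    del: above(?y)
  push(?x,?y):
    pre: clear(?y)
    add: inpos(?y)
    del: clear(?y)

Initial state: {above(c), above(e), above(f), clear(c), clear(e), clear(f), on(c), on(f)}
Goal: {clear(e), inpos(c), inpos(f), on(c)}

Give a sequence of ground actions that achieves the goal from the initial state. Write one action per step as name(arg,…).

bind(f); bind(c)

1. bind(f)  →  {above(c), above(e), clear(c), clear(e), inpos(f), on(c), on(f)}
2. bind(c)  →  {above(e), clear(e), inpos(c), inpos(f), on(c), on(f)}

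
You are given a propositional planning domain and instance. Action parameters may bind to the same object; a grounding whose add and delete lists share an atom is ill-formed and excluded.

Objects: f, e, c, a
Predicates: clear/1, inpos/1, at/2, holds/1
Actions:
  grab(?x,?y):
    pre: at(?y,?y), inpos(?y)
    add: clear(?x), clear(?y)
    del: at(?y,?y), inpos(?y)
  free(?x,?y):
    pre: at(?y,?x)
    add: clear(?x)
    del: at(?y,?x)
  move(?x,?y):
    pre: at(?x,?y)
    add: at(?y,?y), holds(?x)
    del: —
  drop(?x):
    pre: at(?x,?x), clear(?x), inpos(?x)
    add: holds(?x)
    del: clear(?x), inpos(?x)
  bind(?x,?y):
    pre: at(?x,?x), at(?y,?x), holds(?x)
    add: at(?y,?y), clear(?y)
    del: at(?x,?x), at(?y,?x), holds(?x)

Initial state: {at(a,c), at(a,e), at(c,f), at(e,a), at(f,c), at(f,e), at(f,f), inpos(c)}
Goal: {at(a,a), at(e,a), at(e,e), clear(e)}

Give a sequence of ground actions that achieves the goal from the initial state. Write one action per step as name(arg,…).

1. free(e,f)  →  {at(a,c), at(a,e), at(c,f), at(e,a), at(f,c), at(f,f), clear(e), inpos(c)}
2. move(e,a)  →  {at(a,a), at(a,c), at(a,e), at(c,f), at(e,a), at(f,c), at(f,f), clear(e), holds(e), inpos(c)}
3. move(a,e)  →  {at(a,a), at(a,c), at(a,e), at(c,f), at(e,a), at(e,e), at(f,c), at(f,f), clear(e), holds(a), holds(e), inpos(c)}

free(e,f); move(e,a); move(a,e)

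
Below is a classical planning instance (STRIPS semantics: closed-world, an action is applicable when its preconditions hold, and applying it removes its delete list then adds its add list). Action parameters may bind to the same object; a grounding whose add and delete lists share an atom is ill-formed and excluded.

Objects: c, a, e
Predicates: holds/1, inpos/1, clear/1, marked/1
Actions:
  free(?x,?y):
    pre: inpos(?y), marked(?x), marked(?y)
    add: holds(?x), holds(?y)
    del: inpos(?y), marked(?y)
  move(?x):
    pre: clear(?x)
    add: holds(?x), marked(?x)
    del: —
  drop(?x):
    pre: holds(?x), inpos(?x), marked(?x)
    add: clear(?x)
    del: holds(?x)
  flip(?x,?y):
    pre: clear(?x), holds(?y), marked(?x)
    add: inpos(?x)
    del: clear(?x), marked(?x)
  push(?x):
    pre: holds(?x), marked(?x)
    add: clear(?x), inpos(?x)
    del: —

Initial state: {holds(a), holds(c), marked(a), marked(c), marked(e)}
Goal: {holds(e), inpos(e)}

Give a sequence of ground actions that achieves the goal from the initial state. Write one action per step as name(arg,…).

push(c); free(e,c); push(e)

1. push(c)  →  {clear(c), holds(a), holds(c), inpos(c), marked(a), marked(c), marked(e)}
2. free(e,c)  →  {clear(c), holds(a), holds(c), holds(e), marked(a), marked(e)}
3. push(e)  →  {clear(c), clear(e), holds(a), holds(c), holds(e), inpos(e), marked(a), marked(e)}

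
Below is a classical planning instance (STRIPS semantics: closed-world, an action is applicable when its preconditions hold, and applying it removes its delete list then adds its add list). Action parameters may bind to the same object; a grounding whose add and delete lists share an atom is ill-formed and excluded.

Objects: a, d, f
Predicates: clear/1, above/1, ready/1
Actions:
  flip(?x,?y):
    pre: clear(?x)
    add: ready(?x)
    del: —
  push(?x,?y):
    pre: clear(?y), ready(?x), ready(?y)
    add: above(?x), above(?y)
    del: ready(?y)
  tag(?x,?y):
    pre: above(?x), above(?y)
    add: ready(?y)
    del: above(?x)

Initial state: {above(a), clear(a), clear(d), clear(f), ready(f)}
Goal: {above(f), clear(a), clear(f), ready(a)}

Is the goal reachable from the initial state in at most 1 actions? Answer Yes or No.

1. flip(a,a)  →  {above(a), clear(a), clear(d), clear(f), ready(a), ready(f)}
2. push(a,f)  →  {above(a), above(f), clear(a), clear(d), clear(f), ready(a)}
optimal plan length = 2; 2 > 1

No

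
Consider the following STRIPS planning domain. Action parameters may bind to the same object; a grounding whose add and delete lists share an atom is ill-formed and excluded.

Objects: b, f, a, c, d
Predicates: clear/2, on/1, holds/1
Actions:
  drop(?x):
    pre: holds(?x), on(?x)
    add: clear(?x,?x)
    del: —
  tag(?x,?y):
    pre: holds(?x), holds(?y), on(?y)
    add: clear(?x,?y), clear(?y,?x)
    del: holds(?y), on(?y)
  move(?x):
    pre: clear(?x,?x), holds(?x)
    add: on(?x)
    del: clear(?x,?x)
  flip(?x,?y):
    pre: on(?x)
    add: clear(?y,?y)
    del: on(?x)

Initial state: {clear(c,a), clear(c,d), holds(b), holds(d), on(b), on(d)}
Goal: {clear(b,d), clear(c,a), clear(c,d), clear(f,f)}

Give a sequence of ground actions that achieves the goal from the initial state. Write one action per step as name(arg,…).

1. tag(b,d)  →  {clear(b,d), clear(c,a), clear(c,d), clear(d,b), holds(b), on(b)}
2. flip(b,f)  →  {clear(b,d), clear(c,a), clear(c,d), clear(d,b), clear(f,f), holds(b)}

tag(b,d); flip(b,f)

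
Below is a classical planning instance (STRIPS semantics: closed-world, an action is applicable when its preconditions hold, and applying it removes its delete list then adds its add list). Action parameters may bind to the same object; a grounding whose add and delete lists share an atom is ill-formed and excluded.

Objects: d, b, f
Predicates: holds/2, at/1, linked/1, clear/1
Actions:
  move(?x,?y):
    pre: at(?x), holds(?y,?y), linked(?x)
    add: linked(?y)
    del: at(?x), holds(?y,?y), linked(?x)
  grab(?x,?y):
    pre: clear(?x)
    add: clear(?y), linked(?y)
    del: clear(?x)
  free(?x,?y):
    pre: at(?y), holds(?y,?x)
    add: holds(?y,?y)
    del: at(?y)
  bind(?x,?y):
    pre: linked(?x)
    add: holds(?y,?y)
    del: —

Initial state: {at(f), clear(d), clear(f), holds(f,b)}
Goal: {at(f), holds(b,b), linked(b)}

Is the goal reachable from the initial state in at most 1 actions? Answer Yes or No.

1. grab(d,b)  →  {at(f), clear(b), clear(f), holds(f,b), linked(b)}
2. bind(b,b)  →  {at(f), clear(b), clear(f), holds(b,b), holds(f,b), linked(b)}
optimal plan length = 2; 2 > 1

No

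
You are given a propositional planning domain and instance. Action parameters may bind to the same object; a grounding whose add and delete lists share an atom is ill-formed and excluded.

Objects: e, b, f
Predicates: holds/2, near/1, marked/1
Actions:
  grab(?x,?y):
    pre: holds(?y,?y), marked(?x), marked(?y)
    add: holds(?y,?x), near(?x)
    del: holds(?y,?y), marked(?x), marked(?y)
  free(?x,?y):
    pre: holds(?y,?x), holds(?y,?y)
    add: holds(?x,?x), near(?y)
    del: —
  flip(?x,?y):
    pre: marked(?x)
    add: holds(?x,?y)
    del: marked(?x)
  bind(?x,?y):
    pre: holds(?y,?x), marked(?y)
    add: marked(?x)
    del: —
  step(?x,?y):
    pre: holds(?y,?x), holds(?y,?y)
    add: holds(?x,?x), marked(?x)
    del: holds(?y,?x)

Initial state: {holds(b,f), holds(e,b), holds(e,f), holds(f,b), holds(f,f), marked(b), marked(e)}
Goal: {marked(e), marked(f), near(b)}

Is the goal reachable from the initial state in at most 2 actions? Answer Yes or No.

1. free(b,f)  →  {holds(b,b), holds(b,f), holds(e,b), holds(e,f), holds(f,b), holds(f,f), marked(b), marked(e), near(f)}
2. free(b,b)  →  {holds(b,b), holds(b,f), holds(e,b), holds(e,f), holds(f,b), holds(f,f), marked(b), marked(e), near(b), near(f)}
3. bind(f,e)  →  {holds(b,b), holds(b,f), holds(e,b), holds(e,f), holds(f,b), holds(f,f), marked(b), marked(e), marked(f), near(b), near(f)}
optimal plan length = 3; 3 > 2

No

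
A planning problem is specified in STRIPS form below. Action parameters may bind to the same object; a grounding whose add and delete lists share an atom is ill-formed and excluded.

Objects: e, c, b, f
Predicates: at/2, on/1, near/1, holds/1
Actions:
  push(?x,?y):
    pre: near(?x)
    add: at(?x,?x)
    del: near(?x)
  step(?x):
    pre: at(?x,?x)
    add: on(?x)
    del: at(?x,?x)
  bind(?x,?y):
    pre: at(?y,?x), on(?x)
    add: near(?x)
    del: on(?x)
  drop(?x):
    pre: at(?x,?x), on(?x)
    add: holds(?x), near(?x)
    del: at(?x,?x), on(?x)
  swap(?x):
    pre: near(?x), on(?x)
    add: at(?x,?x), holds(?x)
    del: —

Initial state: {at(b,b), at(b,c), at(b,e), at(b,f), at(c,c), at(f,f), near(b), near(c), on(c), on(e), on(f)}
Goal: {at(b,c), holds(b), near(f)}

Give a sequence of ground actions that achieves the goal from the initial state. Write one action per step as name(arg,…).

step(b); bind(f,b); swap(b)

1. step(b)  →  {at(b,c), at(b,e), at(b,f), at(c,c), at(f,f), near(b), near(c), on(b), on(c), on(e), on(f)}
2. bind(f,b)  →  {at(b,c), at(b,e), at(b,f), at(c,c), at(f,f), near(b), near(c), near(f), on(b), on(c), on(e)}
3. swap(b)  →  {at(b,b), at(b,c), at(b,e), at(b,f), at(c,c), at(f,f), holds(b), near(b), near(c), near(f), on(b), on(c), on(e)}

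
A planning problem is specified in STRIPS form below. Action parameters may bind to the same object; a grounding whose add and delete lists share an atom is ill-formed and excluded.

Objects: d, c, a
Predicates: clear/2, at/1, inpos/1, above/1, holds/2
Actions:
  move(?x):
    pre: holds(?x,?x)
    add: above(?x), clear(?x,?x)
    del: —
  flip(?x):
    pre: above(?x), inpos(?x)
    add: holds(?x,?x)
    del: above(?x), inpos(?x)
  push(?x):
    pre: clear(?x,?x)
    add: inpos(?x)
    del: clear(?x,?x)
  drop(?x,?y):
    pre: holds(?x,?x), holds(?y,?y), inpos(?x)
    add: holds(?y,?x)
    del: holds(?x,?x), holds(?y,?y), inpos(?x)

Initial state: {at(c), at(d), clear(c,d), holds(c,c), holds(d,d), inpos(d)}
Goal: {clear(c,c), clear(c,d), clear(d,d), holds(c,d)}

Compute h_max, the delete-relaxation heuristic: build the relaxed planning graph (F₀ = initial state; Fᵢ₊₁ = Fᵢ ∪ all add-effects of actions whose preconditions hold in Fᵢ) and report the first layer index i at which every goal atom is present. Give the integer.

F0 = init (6 atoms)
F1 = F0 ∪ {above(c), above(d), clear(c,c), clear(d,d), holds(c,d)}  (11 atoms)
goal ⊆ F1  ⇒  h_max = 1

1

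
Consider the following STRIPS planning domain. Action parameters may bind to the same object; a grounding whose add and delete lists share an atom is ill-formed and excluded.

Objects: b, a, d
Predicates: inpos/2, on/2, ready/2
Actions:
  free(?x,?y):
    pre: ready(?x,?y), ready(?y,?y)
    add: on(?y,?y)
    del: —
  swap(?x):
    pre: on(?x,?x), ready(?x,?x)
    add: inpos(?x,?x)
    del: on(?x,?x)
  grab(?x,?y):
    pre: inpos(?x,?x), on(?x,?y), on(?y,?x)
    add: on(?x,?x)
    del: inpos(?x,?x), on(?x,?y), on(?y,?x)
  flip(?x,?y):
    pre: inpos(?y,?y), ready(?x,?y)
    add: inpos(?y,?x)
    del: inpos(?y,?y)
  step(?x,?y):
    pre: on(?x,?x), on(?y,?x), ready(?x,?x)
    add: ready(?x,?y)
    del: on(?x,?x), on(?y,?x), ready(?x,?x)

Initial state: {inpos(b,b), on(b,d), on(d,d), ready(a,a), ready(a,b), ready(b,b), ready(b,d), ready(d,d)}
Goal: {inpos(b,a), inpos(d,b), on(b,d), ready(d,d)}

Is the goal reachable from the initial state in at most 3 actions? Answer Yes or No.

1. swap(d)  →  {inpos(b,b), inpos(d,d), on(b,d), ready(a,a), ready(a,b), ready(b,b), ready(b,d), ready(d,d)}
2. flip(b,d)  →  {inpos(b,b), inpos(d,b), on(b,d), ready(a,a), ready(a,b), ready(b,b), ready(b,d), ready(d,d)}
3. flip(a,b)  →  {inpos(b,a), inpos(d,b), on(b,d), ready(a,a), ready(a,b), ready(b,b), ready(b,d), ready(d,d)}
optimal plan length = 3; 3 ≤ 3

Yes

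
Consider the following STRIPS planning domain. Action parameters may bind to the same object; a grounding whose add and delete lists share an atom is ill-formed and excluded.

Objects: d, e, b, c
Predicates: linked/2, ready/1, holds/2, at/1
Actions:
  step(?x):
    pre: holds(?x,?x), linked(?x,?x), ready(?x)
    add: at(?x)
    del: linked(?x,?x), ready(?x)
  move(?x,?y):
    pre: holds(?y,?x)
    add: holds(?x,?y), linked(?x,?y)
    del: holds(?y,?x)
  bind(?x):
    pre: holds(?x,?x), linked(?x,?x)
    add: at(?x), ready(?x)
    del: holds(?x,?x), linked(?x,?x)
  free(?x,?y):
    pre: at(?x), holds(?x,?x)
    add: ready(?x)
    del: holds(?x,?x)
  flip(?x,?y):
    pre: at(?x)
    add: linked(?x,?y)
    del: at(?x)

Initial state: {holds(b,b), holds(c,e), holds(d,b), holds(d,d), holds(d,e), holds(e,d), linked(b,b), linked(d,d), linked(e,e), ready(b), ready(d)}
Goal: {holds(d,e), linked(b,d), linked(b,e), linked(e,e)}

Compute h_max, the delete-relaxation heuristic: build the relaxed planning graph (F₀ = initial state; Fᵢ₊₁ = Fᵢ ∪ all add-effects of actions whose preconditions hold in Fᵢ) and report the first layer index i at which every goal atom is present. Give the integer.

F0 = init (11 atoms)
F1 = F0 ∪ {at(b), at(d), holds(b,d), holds(e,c), linked(b,d), linked(d,e), linked(e,c), linked(e,d)}  (19 atoms)
F2 = F1 ∪ {linked(b,c), linked(b,e), linked(c,e), linked(d,b), linked(d,c)}  (24 atoms)
goal ⊆ F2  ⇒  h_max = 2

2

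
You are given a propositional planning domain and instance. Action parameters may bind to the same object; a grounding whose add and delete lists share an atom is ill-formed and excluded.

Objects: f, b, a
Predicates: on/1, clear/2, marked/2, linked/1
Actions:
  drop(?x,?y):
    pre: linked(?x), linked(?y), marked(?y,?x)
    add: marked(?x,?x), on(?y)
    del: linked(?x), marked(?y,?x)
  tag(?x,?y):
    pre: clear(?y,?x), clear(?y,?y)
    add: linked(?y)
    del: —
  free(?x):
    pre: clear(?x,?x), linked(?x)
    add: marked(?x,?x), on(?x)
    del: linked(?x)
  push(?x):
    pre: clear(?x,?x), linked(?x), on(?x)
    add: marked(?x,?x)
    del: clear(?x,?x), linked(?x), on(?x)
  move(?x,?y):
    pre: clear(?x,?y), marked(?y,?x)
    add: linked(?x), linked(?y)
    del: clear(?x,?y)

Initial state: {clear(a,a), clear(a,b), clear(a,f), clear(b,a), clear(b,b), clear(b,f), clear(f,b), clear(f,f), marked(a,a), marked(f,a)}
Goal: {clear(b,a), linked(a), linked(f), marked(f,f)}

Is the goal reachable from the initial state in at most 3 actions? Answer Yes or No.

Yes

1. tag(f,f)  →  {clear(a,a), clear(a,b), clear(a,f), clear(b,a), clear(b,b), clear(b,f), clear(f,b), clear(f,f), linked(f), marked(a,a), marked(f,a)}
2. free(f)  →  {clear(a,a), clear(a,b), clear(a,f), clear(b,a), clear(b,b), clear(b,f), clear(f,b), clear(f,f), marked(a,a), marked(f,a), marked(f,f), on(f)}
3. move(a,f)  →  {clear(a,a), clear(a,b), clear(b,a), clear(b,b), clear(b,f), clear(f,b), clear(f,f), linked(a), linked(f), marked(a,a), marked(f,a), marked(f,f), on(f)}
optimal plan length = 3; 3 ≤ 3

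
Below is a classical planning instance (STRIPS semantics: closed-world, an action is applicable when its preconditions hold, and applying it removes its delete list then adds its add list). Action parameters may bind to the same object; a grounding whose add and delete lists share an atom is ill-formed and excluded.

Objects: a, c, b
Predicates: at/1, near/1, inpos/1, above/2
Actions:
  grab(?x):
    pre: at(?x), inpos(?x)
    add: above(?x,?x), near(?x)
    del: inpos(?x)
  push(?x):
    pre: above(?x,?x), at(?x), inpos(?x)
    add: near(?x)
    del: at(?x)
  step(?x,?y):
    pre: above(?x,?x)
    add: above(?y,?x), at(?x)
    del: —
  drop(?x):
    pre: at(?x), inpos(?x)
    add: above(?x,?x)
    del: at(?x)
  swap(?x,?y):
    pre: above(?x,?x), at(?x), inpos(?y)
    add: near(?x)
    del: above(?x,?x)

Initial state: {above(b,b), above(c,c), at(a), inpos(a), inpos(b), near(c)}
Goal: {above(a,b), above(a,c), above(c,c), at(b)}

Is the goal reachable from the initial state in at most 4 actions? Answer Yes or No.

1. step(c,a)  →  {above(a,c), above(b,b), above(c,c), at(a), at(c), inpos(a), inpos(b), near(c)}
2. step(b,a)  →  {above(a,b), above(a,c), above(b,b), above(c,c), at(a), at(b), at(c), inpos(a), inpos(b), near(c)}
optimal plan length = 2; 2 ≤ 4

Yes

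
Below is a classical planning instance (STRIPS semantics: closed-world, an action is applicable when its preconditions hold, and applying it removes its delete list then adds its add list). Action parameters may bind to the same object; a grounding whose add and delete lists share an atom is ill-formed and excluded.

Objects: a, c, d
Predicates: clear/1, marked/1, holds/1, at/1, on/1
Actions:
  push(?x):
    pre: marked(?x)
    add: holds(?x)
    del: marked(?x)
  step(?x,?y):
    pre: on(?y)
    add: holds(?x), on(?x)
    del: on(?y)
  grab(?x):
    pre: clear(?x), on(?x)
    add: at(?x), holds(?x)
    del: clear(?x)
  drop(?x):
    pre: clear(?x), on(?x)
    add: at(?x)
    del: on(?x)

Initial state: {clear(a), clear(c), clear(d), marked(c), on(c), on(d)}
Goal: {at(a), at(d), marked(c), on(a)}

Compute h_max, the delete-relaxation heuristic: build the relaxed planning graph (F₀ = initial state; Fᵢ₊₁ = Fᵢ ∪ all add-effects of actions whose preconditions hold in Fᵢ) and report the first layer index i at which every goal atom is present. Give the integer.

2

F0 = init (6 atoms)
F1 = F0 ∪ {at(c), at(d), holds(a), holds(c), holds(d), on(a)}  (12 atoms)
F2 = F1 ∪ {at(a)}  (13 atoms)
goal ⊆ F2  ⇒  h_max = 2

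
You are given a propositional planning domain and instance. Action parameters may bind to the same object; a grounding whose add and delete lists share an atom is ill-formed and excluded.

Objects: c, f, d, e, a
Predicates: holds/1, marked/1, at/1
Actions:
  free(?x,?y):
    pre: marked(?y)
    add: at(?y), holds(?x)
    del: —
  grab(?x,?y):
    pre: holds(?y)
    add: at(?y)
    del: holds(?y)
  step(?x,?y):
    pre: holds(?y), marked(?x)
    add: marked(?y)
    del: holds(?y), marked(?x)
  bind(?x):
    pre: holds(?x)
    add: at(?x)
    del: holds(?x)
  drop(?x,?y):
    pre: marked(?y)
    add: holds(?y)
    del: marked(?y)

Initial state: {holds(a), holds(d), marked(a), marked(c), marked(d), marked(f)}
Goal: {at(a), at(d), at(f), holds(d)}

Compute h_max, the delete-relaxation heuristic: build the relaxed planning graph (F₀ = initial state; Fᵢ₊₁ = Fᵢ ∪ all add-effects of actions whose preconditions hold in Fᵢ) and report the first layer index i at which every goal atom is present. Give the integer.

1

F0 = init (6 atoms)
F1 = F0 ∪ {at(a), at(c), at(d), at(f), holds(c), holds(e), holds(f)}  (13 atoms)
goal ⊆ F1  ⇒  h_max = 1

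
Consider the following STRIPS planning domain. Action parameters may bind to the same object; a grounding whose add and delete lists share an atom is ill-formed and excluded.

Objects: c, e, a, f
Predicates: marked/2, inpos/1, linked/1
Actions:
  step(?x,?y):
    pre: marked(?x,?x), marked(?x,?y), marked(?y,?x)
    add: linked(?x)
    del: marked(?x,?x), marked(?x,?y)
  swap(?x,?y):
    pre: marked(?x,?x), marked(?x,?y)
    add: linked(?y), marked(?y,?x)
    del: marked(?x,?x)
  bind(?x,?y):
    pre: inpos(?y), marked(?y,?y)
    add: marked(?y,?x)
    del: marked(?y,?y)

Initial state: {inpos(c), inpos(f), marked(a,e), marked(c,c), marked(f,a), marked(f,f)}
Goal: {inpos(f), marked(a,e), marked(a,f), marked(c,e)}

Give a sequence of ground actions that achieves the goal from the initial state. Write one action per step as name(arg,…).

swap(f,a); bind(e,c)

1. swap(f,a)  →  {inpos(c), inpos(f), linked(a), marked(a,e), marked(a,f), marked(c,c), marked(f,a)}
2. bind(e,c)  →  {inpos(c), inpos(f), linked(a), marked(a,e), marked(a,f), marked(c,e), marked(f,a)}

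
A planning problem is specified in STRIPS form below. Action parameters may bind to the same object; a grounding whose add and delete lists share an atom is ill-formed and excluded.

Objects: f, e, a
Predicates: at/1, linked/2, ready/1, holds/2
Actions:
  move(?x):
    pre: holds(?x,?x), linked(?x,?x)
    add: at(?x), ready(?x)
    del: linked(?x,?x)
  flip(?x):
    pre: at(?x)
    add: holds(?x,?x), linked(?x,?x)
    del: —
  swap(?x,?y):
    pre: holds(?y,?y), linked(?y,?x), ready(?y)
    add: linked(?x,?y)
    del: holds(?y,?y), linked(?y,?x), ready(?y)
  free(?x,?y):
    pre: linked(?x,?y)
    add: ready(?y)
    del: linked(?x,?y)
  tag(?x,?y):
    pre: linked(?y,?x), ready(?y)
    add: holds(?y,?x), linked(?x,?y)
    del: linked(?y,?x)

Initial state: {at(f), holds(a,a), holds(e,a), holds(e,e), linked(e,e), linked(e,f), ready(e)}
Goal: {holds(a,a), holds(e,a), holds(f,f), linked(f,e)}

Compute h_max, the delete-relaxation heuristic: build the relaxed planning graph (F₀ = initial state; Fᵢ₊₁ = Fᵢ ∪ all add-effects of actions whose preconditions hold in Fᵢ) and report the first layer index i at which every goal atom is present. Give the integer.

1

F0 = init (7 atoms)
F1 = F0 ∪ {at(e), holds(e,f), holds(f,f), linked(f,e), linked(f,f), ready(f)}  (13 atoms)
goal ⊆ F1  ⇒  h_max = 1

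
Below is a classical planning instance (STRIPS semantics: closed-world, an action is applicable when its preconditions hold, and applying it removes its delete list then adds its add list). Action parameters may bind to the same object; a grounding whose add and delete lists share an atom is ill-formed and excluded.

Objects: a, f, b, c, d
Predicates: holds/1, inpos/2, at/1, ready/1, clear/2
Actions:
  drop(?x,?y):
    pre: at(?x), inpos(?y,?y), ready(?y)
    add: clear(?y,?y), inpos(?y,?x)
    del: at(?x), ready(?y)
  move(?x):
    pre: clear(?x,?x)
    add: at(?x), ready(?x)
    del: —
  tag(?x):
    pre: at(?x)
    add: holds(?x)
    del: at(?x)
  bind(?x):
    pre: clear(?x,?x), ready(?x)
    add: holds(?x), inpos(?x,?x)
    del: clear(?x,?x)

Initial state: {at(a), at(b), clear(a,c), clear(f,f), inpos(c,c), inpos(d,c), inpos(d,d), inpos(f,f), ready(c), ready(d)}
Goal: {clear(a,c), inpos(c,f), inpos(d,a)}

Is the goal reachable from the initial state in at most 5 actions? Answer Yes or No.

Yes

1. drop(a,d)  →  {at(b), clear(a,c), clear(d,d), clear(f,f), inpos(c,c), inpos(d,a), inpos(d,c), inpos(d,d), inpos(f,f), ready(c)}
2. move(f)  →  {at(b), at(f), clear(a,c), clear(d,d), clear(f,f), inpos(c,c), inpos(d,a), inpos(d,c), inpos(d,d), inpos(f,f), ready(c), ready(f)}
3. drop(f,c)  →  {at(b), clear(a,c), clear(c,c), clear(d,d), clear(f,f), inpos(c,c), inpos(c,f), inpos(d,a), inpos(d,c), inpos(d,d), inpos(f,f), ready(f)}
optimal plan length = 3; 3 ≤ 5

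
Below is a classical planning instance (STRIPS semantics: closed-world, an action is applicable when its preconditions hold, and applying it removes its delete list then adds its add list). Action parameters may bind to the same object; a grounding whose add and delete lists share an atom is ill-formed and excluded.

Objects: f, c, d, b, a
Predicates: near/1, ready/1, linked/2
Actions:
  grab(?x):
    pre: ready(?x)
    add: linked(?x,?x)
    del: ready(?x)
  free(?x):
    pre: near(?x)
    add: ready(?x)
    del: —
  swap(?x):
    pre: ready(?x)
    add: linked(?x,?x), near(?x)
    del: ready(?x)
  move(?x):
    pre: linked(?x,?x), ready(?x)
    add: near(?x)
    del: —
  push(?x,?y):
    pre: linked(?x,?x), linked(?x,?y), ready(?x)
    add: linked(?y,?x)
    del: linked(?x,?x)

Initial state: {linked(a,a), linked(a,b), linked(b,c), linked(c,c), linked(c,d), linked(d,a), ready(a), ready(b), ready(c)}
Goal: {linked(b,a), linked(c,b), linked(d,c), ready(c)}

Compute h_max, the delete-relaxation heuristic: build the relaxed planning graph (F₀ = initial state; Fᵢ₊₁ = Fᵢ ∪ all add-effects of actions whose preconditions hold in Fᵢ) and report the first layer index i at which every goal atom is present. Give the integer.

2

F0 = init (9 atoms)
F1 = F0 ∪ {linked(b,a), linked(b,b), linked(d,c), near(a), near(b), near(c)}  (15 atoms)
F2 = F1 ∪ {linked(c,b)}  (16 atoms)
goal ⊆ F2  ⇒  h_max = 2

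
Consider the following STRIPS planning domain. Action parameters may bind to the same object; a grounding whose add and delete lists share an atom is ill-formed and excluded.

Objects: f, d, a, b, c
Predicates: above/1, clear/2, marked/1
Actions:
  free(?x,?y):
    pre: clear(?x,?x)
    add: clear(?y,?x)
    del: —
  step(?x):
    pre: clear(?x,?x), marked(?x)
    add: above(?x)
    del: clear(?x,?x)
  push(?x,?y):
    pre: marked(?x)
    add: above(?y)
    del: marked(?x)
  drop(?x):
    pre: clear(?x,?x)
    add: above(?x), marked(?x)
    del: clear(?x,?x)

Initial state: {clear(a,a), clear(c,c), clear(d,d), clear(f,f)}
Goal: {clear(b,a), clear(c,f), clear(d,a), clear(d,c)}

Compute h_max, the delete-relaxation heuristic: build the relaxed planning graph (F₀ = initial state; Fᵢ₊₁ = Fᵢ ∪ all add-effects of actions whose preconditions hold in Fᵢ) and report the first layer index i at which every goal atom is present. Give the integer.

F0 = init (4 atoms)
F1 = F0 ∪ {above(a), above(c), above(d), above(f), clear(a,c), clear(a,d), clear(a,f), clear(b,a), clear(b,c), clear(b,d), clear(b,f), clear(c,a), clear(c,d), clear(c,f), clear(d,a), clear(d,c), clear(d,f), clear(f,a), clear(f,c), clear(f,d), marked(a), marked(c), marked(d), marked(f)}  (28 atoms)
goal ⊆ F1  ⇒  h_max = 1

1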